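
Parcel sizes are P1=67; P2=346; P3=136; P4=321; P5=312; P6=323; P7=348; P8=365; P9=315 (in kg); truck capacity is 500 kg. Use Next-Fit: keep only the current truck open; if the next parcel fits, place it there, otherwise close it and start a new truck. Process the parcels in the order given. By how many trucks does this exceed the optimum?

0

Next-Fit: [67,346] [136,321] [312] [323] [348] [365] [315] → 7 trucks.
7 parcels exceed 250 kg (half the capacity), and no two of those can share a truck, so at least 7 trucks are needed.
So 7 is already optimal.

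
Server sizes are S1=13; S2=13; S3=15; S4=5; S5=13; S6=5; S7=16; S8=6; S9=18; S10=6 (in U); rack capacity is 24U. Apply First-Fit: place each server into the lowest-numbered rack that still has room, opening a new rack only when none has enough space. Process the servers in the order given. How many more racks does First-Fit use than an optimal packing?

0

First-Fit: [13,5,5] [13,6] [15,6] [13] [16] [18] → 6 racks.
6 servers exceed 12U (half the capacity), and no two of those can share a rack, so at least 6 racks are needed.
So 6 is already optimal.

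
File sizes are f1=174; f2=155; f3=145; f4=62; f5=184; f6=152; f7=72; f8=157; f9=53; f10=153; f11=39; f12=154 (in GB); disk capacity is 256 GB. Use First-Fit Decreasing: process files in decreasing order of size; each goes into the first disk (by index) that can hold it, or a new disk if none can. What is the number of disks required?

8

Sorted descending: 184, 174, 157, 155, 154, 153, 152, 145, 72, 62, 53, 39.
Put 184 GB in disk 1; 72 GB remain.
Put 174 GB in disk 2; 82 GB remain.
Put 157 GB in disk 3; 99 GB remain.
Put 155 GB in disk 4; 101 GB remain.
Put 154 GB in disk 5; 102 GB remain.
Put 153 GB in disk 6; 103 GB remain.
Put 152 GB in disk 7; 104 GB remain.
Put 145 GB in disk 8; 111 GB remain.
Put 72 GB in disk 1; 0 GB remain.
Put 62 GB in disk 2; 20 GB remain.
Put 53 GB in disk 3; 46 GB remain.
Put 39 GB in disk 3; 7 GB remain.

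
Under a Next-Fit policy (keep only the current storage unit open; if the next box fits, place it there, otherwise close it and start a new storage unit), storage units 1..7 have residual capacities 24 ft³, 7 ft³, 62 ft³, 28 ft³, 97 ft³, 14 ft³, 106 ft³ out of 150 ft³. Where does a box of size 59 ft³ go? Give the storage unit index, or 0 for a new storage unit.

Next-Fit only looks at storage unit 7, which has 106 ft³ free.
59 ft³ fits there.

7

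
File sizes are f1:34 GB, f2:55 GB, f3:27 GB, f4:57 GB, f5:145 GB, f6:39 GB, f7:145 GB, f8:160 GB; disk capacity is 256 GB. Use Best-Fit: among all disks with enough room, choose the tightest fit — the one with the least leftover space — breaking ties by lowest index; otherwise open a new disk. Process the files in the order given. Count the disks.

disk 1: place f1 (34 GB), 222 GB left
disk 1: place f2 (55 GB), 167 GB left
disk 1: place f3 (27 GB), 140 GB left
disk 1: place f4 (57 GB), 83 GB left
disk 2: place f5 (145 GB), 111 GB left
disk 1: place f6 (39 GB), 44 GB left
disk 3: place f7 (145 GB), 111 GB left
disk 4: place f8 (160 GB), 96 GB left
Final disks: [34,55,27,57,39] [145] [145] [160].

4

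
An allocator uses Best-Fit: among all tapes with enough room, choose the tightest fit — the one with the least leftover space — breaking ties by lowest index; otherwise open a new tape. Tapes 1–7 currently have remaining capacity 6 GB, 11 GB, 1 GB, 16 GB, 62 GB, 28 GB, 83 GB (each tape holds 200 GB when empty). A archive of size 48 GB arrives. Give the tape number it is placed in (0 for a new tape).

5

Tapes with room: tape 5 (62 GB), tape 7 (83 GB).
Tightest fit is tape 5 with 62 GB free.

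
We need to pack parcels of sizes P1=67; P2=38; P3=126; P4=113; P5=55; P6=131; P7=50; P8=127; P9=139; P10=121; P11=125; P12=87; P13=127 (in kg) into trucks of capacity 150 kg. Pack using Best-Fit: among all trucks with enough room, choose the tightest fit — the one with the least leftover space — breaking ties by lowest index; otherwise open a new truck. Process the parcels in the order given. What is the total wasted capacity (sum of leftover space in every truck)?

344

P1 (67 kg) → truck 1 (remaining 83 kg)
P2 (38 kg) → truck 1 (remaining 45 kg)
P3 (126 kg) → truck 2 (remaining 24 kg)
P4 (113 kg) → truck 3 (remaining 37 kg)
P5 (55 kg) → truck 4 (remaining 95 kg)
P6 (131 kg) → truck 5 (remaining 19 kg)
P7 (50 kg) → truck 4 (remaining 45 kg)
P8 (127 kg) → truck 6 (remaining 23 kg)
P9 (139 kg) → truck 7 (remaining 11 kg)
P10 (121 kg) → truck 8 (remaining 29 kg)
P11 (125 kg) → truck 9 (remaining 25 kg)
P12 (87 kg) → truck 10 (remaining 63 kg)
P13 (127 kg) → truck 11 (remaining 23 kg)
11 trucks × 150 kg = 1650 kg; used 1306 kg; unused 344 kg.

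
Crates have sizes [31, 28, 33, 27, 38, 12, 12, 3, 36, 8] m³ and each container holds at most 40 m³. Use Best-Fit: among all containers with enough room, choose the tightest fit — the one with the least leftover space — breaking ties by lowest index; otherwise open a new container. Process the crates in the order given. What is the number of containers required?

31 m³ → container 1 (remaining 9 m³)
28 m³ → container 2 (remaining 12 m³)
33 m³ → container 3 (remaining 7 m³)
27 m³ → container 4 (remaining 13 m³)
38 m³ → container 5 (remaining 2 m³)
12 m³ → container 2 (remaining 0 m³)
12 m³ → container 4 (remaining 1 m³)
3 m³ → container 3 (remaining 4 m³)
36 m³ → container 6 (remaining 4 m³)
8 m³ → container 1 (remaining 1 m³)
Final containers: [31,8] [28,12] [33,3] [27,12] [38] [36].

6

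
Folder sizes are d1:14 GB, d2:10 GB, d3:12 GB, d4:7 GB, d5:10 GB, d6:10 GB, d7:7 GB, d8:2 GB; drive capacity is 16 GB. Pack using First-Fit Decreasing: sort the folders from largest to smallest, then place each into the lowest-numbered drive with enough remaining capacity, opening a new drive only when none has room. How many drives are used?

6

Sorted descending: 14, 12, 10, 10, 10, 7, 7, 2.
14 GB → drive 1 (remaining 2 GB)
12 GB → drive 2 (remaining 4 GB)
10 GB → drive 3 (remaining 6 GB)
10 GB → drive 4 (remaining 6 GB)
10 GB → drive 5 (remaining 6 GB)
7 GB → drive 6 (remaining 9 GB)
7 GB → drive 6 (remaining 2 GB)
2 GB → drive 1 (remaining 0 GB)
Final drives: [14,2] [12] [10] [10] [10] [7,7].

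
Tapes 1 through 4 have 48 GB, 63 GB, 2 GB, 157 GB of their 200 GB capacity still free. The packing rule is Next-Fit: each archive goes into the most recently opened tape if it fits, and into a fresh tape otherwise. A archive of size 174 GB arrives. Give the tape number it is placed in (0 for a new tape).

0

Next-Fit only looks at tape 4, which has 157 GB free.
174 GB does not fit, so a new tape is opened.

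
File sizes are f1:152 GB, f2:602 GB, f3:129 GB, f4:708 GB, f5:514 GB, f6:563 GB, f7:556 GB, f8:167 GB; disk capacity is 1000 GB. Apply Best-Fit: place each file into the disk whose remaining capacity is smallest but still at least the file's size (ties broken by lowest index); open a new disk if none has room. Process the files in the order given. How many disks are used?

disk 1: place f1 (152 GB), 848 GB left
disk 1: place f2 (602 GB), 246 GB left
disk 1: place f3 (129 GB), 117 GB left
disk 2: place f4 (708 GB), 292 GB left
disk 3: place f5 (514 GB), 486 GB left
disk 4: place f6 (563 GB), 437 GB left
disk 5: place f7 (556 GB), 444 GB left
disk 2: place f8 (167 GB), 125 GB left

5 disks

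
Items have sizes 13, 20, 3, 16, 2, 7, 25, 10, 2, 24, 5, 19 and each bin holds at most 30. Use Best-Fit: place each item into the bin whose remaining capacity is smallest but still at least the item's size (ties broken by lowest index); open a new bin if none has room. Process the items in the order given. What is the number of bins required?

6

13 → bin 1 (remaining 17)
20 → bin 2 (remaining 10)
3 → bin 2 (remaining 7)
16 → bin 1 (remaining 1)
2 → bin 2 (remaining 5)
7 → bin 3 (remaining 23)
25 → bin 4 (remaining 5)
10 → bin 3 (remaining 13)
2 → bin 2 (remaining 3)
24 → bin 5 (remaining 6)
5 → bin 4 (remaining 0)
19 → bin 6 (remaining 11)
Final bins: [13,16] [20,3,2,2] [7,10] [25,5] [24] [19].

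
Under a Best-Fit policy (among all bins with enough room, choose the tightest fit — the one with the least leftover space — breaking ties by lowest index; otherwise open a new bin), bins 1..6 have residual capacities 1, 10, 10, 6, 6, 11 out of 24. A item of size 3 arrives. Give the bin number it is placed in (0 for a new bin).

4

Bins with room: bin 2 (10), bin 3 (10), bin 4 (6), bin 5 (6), bin 6 (11).
Tightest fit is bin 4 with 6 free.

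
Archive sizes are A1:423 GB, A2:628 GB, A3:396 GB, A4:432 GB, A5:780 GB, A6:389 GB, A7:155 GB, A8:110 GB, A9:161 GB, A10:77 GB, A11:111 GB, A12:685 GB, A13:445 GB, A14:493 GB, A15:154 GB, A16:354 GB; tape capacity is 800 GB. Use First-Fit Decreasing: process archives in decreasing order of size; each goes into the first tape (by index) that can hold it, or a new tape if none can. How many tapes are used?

Sorted descending: 780, 685, 628, 493, 445, 432, 423, 396, 389, 354, 161, 155, 154, 111, 110, 77.
Put 780 GB in tape 1; 20 GB remain.
Put 685 GB in tape 2; 115 GB remain.
Put 628 GB in tape 3; 172 GB remain.
Put 493 GB in tape 4; 307 GB remain.
Put 445 GB in tape 5; 355 GB remain.
Put 432 GB in tape 6; 368 GB remain.
Put 423 GB in tape 7; 377 GB remain.
Put 396 GB in tape 8; 404 GB remain.
Put 389 GB in tape 8; 15 GB remain.
Put 354 GB in tape 5; 1 GB remain.
Put 161 GB in tape 3; 11 GB remain.
Put 155 GB in tape 4; 152 GB remain.
Put 154 GB in tape 6; 214 GB remain.
Put 111 GB in tape 2; 4 GB remain.
Put 110 GB in tape 4; 42 GB remain.
Put 77 GB in tape 6; 137 GB remain.
Final tapes: [780] [685,111] [628,161] [493,155,110] [445,354] [432,154,77] [423] [396,389].

8 tapes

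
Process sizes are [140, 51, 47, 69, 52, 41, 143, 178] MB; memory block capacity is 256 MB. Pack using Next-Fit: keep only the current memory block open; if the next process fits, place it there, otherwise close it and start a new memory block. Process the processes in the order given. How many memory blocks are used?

140 MB → memory block 1 (remaining 116 MB)
51 MB → memory block 1 (remaining 65 MB)
47 MB → memory block 1 (remaining 18 MB)
69 MB → memory block 2 (remaining 187 MB)
52 MB → memory block 2 (remaining 135 MB)
41 MB → memory block 2 (remaining 94 MB)
143 MB → memory block 3 (remaining 113 MB)
178 MB → memory block 4 (remaining 78 MB)

4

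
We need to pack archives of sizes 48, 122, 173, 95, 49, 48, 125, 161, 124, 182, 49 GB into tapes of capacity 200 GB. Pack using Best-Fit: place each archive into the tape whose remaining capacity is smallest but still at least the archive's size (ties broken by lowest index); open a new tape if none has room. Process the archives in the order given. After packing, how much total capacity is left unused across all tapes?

224

Put 48 GB in tape 1; 152 GB remain.
Put 122 GB in tape 1; 30 GB remain.
Put 173 GB in tape 2; 27 GB remain.
Put 95 GB in tape 3; 105 GB remain.
Put 49 GB in tape 3; 56 GB remain.
Put 48 GB in tape 3; 8 GB remain.
Put 125 GB in tape 4; 75 GB remain.
Put 161 GB in tape 5; 39 GB remain.
Put 124 GB in tape 6; 76 GB remain.
Put 182 GB in tape 7; 18 GB remain.
Put 49 GB in tape 4; 26 GB remain.
7 tapes × 200 GB = 1400 GB; used 1176 GB; unused 224 GB.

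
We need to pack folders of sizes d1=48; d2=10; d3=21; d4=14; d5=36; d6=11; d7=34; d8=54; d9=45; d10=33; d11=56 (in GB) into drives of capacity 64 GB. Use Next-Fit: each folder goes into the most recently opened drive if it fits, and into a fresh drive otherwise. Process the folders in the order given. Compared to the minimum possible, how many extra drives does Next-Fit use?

1

Next-Fit: [48,10] [21,14] [36,11] [34] [54] [45] [33] [56] → 8 drives.
7 folders exceed 32 GB (half the capacity), and no two of those can share a drive, so at least 7 drives are needed.
An optimal packing achieves that bound: [56] [54,10] [48,14] [45,11] [36,21] [34] [33] → 7 drives.
Excess: 8 − 7 = 1.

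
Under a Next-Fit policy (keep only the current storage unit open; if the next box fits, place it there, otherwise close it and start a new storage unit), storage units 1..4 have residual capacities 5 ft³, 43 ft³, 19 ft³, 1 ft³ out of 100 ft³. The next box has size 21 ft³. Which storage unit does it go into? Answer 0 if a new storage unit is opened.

0

Next-Fit only looks at storage unit 4, which has 1 ft³ free.
21 ft³ does not fit, so a new storage unit is opened.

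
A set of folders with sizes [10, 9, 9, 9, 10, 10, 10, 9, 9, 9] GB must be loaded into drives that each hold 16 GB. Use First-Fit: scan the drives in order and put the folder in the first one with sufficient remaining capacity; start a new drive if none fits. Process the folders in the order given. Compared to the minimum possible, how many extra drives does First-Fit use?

First-Fit: [10] [9] [9] [9] [10] [10] [10] [9] [9] [9] → 10 drives.
10 folders exceed 8 GB (half the capacity), and no two of those can share a drive, so at least 10 drives are needed.
So 10 is already optimal.

0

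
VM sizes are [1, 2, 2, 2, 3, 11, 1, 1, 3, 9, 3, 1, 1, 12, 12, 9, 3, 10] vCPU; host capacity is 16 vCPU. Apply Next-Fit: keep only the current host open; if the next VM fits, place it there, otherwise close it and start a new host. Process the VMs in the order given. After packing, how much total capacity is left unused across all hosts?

host 1: place 1 vCPU, 15 vCPU left
host 1: place 2 vCPU, 13 vCPU left
host 1: place 2 vCPU, 11 vCPU left
host 1: place 2 vCPU, 9 vCPU left
host 1: place 3 vCPU, 6 vCPU left
host 2: place 11 vCPU, 5 vCPU left
host 2: place 1 vCPU, 4 vCPU left
host 2: place 1 vCPU, 3 vCPU left
host 2: place 3 vCPU, 0 vCPU left
host 3: place 9 vCPU, 7 vCPU left
host 3: place 3 vCPU, 4 vCPU left
host 3: place 1 vCPU, 3 vCPU left
host 3: place 1 vCPU, 2 vCPU left
host 4: place 12 vCPU, 4 vCPU left
host 5: place 12 vCPU, 4 vCPU left
host 6: place 9 vCPU, 7 vCPU left
host 6: place 3 vCPU, 4 vCPU left
host 7: place 10 vCPU, 6 vCPU left
7 hosts × 16 vCPU = 112 vCPU; used 86 vCPU; unused 26 vCPU.

26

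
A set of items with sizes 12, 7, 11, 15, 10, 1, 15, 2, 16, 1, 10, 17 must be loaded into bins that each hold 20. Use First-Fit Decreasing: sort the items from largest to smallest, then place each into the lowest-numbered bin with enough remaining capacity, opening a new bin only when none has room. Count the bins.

7

Sorted descending: 17, 16, 15, 15, 12, 11, 10, 10, 7, 2, 1, 1.
17 → bin 1 (remaining 3)
16 → bin 2 (remaining 4)
15 → bin 3 (remaining 5)
15 → bin 4 (remaining 5)
12 → bin 5 (remaining 8)
11 → bin 6 (remaining 9)
10 → bin 7 (remaining 10)
10 → bin 7 (remaining 0)
7 → bin 5 (remaining 1)
2 → bin 1 (remaining 1)
1 → bin 1 (remaining 0)
1 → bin 2 (remaining 3)
Final bins: [17,2,1] [16,1] [15] [15] [12,7] [11] [10,10].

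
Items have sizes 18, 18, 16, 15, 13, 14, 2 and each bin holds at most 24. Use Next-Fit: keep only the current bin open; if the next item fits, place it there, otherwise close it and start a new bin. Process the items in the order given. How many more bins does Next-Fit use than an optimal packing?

0

Next-Fit: [18] [18] [16] [15] [13] [14,2] → 6 bins.
6 items exceed 12 (half the capacity), and no two of those can share a bin, so at least 6 bins are needed.
So 6 is already optimal.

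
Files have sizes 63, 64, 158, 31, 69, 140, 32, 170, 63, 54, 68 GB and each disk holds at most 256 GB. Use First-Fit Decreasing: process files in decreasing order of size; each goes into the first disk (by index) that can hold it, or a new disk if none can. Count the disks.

4

Sorted descending: 170, 158, 140, 69, 68, 64, 63, 63, 54, 32, 31.
170 GB → disk 1 (remaining 86 GB)
158 GB → disk 2 (remaining 98 GB)
140 GB → disk 3 (remaining 116 GB)
69 GB → disk 1 (remaining 17 GB)
68 GB → disk 2 (remaining 30 GB)
64 GB → disk 3 (remaining 52 GB)
63 GB → disk 4 (remaining 193 GB)
63 GB → disk 4 (remaining 130 GB)
54 GB → disk 4 (remaining 76 GB)
32 GB → disk 3 (remaining 20 GB)
31 GB → disk 4 (remaining 45 GB)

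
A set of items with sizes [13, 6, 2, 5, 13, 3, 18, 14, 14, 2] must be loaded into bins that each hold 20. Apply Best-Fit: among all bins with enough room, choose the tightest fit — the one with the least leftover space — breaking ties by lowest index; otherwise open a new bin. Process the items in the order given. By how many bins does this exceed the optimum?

Best-Fit: [13,6] [2,5,13] [3,14] [18,2] [14] → 5 bins.
Total size 90; any packing needs at least ⌈90/20⌉ = 5 bins.
So 5 is already optimal.

0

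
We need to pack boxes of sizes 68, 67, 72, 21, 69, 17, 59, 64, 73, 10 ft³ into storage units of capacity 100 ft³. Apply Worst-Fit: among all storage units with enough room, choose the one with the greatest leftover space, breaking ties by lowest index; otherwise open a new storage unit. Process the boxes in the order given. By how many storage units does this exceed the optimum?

Worst-Fit: [68,17] [67,21] [72] [69] [59,10] [64] [73] → 7 storage units.
7 boxes exceed 50 ft³ (half the capacity), and no two of those can share a storage unit, so at least 7 storage units are needed.
So 7 is already optimal.

0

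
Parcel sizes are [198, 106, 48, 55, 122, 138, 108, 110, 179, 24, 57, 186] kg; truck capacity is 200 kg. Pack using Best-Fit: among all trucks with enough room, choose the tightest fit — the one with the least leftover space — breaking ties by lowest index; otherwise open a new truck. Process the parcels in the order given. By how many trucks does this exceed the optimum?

Best-Fit: [198] [106,48,24] [55,122] [138,57] [108] [110] [179] [186] → 8 trucks.
8 parcels exceed 100 kg (half the capacity), and no two of those can share a truck, so at least 8 trucks are needed.
So 8 is already optimal.

0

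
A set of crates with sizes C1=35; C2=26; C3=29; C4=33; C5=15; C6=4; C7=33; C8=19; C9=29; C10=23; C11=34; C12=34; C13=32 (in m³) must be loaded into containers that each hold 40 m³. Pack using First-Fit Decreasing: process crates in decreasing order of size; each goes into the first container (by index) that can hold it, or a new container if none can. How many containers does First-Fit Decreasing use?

Sorted descending: 35, 34, 34, 33, 33, 32, 29, 29, 26, 23, 19, 15, 4.
35 m³ → container 1 (remaining 5 m³)
34 m³ → container 2 (remaining 6 m³)
34 m³ → container 3 (remaining 6 m³)
33 m³ → container 4 (remaining 7 m³)
33 m³ → container 5 (remaining 7 m³)
32 m³ → container 6 (remaining 8 m³)
29 m³ → container 7 (remaining 11 m³)
29 m³ → container 8 (remaining 11 m³)
26 m³ → container 9 (remaining 14 m³)
23 m³ → container 10 (remaining 17 m³)
19 m³ → container 11 (remaining 21 m³)
15 m³ → container 10 (remaining 2 m³)
4 m³ → container 1 (remaining 1 m³)

11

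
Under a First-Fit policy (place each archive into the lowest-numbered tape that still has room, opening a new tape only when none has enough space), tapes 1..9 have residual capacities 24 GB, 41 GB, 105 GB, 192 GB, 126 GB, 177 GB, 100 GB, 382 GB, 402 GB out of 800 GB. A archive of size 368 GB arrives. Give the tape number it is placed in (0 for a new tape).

8

Tapes with room: tape 8 (382 GB), tape 9 (402 GB).
The first with room is tape 8.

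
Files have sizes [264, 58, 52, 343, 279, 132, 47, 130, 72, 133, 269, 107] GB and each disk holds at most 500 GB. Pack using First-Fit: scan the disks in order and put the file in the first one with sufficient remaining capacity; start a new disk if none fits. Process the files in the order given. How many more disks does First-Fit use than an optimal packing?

1

First-Fit: [264,58,52,47,72] [343,132] [279,130] [133,269] [107] → 5 disks.
Total size 1886 GB; any packing needs at least ⌈1886/500⌉ = 4 disks.
An optimal packing achieves that bound: [343,133] [279,132,72] [269,130,58] [264,107,52,47] → 4 disks.
Excess: 5 − 4 = 1.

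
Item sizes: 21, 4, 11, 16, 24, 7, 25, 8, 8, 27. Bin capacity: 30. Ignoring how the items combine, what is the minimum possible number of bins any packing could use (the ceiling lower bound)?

Total size = 21 + 4 + 11 + 16 + 24 + 7 + 25 + 8 + 8 + 27 = 151.
⌈151 / 30⌉ = 6.

6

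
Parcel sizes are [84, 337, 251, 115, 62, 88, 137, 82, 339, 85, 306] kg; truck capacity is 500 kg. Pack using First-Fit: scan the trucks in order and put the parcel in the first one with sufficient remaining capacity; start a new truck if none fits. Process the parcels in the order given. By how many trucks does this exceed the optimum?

First-Fit: [84,337,62] [251,115,88] [137,82,85] [339] [306] → 5 trucks.
Total size 1886 kg; any packing needs at least ⌈1886/500⌉ = 4 trucks.
An optimal packing achieves that bound: [339,137] [337,115] [306,88,85] [251,84,82,62] → 4 trucks.
Excess: 5 − 4 = 1.

1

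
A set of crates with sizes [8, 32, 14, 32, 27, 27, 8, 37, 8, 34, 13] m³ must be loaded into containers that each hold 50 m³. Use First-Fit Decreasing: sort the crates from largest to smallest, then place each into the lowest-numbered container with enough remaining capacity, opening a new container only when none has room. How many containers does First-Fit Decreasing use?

6

Sorted descending: 37, 34, 32, 32, 27, 27, 14, 13, 8, 8, 8.
Put 37 m³ in container 1; 13 m³ remain.
Put 34 m³ in container 2; 16 m³ remain.
Put 32 m³ in container 3; 18 m³ remain.
Put 32 m³ in container 4; 18 m³ remain.
Put 27 m³ in container 5; 23 m³ remain.
Put 27 m³ in container 6; 23 m³ remain.
Put 14 m³ in container 2; 2 m³ remain.
Put 13 m³ in container 1; 0 m³ remain.
Put 8 m³ in container 3; 10 m³ remain.
Put 8 m³ in container 3; 2 m³ remain.
Put 8 m³ in container 4; 10 m³ remain.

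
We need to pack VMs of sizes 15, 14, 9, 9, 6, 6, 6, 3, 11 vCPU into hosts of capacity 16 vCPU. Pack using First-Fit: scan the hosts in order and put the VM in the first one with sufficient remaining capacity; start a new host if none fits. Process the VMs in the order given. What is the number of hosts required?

6

Put 15 vCPU in host 1; 1 vCPU remain.
Put 14 vCPU in host 2; 2 vCPU remain.
Put 9 vCPU in host 3; 7 vCPU remain.
Put 9 vCPU in host 4; 7 vCPU remain.
Put 6 vCPU in host 3; 1 vCPU remain.
Put 6 vCPU in host 4; 1 vCPU remain.
Put 6 vCPU in host 5; 10 vCPU remain.
Put 3 vCPU in host 5; 7 vCPU remain.
Put 11 vCPU in host 6; 5 vCPU remain.
Final hosts: [15] [14] [9,6] [9,6] [6,3] [11].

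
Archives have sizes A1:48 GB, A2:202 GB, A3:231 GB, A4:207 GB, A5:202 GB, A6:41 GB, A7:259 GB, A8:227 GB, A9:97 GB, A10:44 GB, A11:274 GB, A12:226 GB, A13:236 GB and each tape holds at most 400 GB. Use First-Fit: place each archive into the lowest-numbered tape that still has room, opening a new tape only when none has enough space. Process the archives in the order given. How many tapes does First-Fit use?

9 tapes

Put A1 (48 GB) in tape 1; 352 GB remain.
Put A2 (202 GB) in tape 1; 150 GB remain.
Put A3 (231 GB) in tape 2; 169 GB remain.
Put A4 (207 GB) in tape 3; 193 GB remain.
Put A5 (202 GB) in tape 4; 198 GB remain.
Put A6 (41 GB) in tape 1; 109 GB remain.
Put A7 (259 GB) in tape 5; 141 GB remain.
Put A8 (227 GB) in tape 6; 173 GB remain.
Put A9 (97 GB) in tape 1; 12 GB remain.
Put A10 (44 GB) in tape 2; 125 GB remain.
Put A11 (274 GB) in tape 7; 126 GB remain.
Put A12 (226 GB) in tape 8; 174 GB remain.
Put A13 (236 GB) in tape 9; 164 GB remain.
Final tapes: [48,202,41,97] [231,44] [207] [202] [259] [227] [274] [226] [236].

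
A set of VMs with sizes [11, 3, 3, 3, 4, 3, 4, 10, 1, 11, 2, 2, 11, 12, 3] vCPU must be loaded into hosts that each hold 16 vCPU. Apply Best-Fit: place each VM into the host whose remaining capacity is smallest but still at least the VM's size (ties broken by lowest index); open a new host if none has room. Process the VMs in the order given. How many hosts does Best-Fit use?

6

host 1: place 11 vCPU, 5 vCPU left
host 1: place 3 vCPU, 2 vCPU left
host 2: place 3 vCPU, 13 vCPU left
host 2: place 3 vCPU, 10 vCPU left
host 2: place 4 vCPU, 6 vCPU left
host 2: place 3 vCPU, 3 vCPU left
host 3: place 4 vCPU, 12 vCPU left
host 3: place 10 vCPU, 2 vCPU left
host 1: place 1 vCPU, 1 vCPU left
host 4: place 11 vCPU, 5 vCPU left
host 3: place 2 vCPU, 0 vCPU left
host 2: place 2 vCPU, 1 vCPU left
host 5: place 11 vCPU, 5 vCPU left
host 6: place 12 vCPU, 4 vCPU left
host 6: place 3 vCPU, 1 vCPU left
Final hosts: [11,3,1] [3,3,4,3,2] [4,10,2] [11] [11] [12,3].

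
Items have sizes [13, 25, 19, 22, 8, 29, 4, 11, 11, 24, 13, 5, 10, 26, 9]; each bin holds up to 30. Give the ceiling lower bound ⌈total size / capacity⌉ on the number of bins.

Total size = 13 + 25 + 19 + 22 + 8 + 29 + 4 + 11 + 11 + 24 + 13 + 5 + 10 + 26 + 9 = 229.
⌈229 / 30⌉ = 8.

8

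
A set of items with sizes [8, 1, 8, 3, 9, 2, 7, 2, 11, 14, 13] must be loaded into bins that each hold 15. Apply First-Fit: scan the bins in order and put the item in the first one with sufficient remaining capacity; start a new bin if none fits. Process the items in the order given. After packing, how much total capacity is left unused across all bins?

Put 8 in bin 1; 7 remain.
Put 1 in bin 1; 6 remain.
Put 8 in bin 2; 7 remain.
Put 3 in bin 1; 3 remain.
Put 9 in bin 3; 6 remain.
Put 2 in bin 1; 1 remain.
Put 7 in bin 2; 0 remain.
Put 2 in bin 3; 4 remain.
Put 11 in bin 4; 4 remain.
Put 14 in bin 5; 1 remain.
Put 13 in bin 6; 2 remain.
6 bins × 15 = 90; used 78; unused 12.

12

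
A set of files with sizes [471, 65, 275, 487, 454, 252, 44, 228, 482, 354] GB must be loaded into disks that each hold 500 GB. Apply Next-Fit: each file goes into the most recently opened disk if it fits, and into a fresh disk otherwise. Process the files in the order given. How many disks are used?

8 disks

Put 471 GB in disk 1; 29 GB remain.
Put 65 GB in disk 2; 435 GB remain.
Put 275 GB in disk 2; 160 GB remain.
Put 487 GB in disk 3; 13 GB remain.
Put 454 GB in disk 4; 46 GB remain.
Put 252 GB in disk 5; 248 GB remain.
Put 44 GB in disk 5; 204 GB remain.
Put 228 GB in disk 6; 272 GB remain.
Put 482 GB in disk 7; 18 GB remain.
Put 354 GB in disk 8; 146 GB remain.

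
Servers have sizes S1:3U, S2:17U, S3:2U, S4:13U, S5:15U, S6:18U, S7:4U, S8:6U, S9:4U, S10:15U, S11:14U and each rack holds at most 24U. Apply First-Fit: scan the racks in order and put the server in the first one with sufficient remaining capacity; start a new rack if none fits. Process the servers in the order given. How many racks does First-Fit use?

6

S1 (3U) → rack 1 (remaining 21U)
S2 (17U) → rack 1 (remaining 4U)
S3 (2U) → rack 1 (remaining 2U)
S4 (13U) → rack 2 (remaining 11U)
S5 (15U) → rack 3 (remaining 9U)
S6 (18U) → rack 4 (remaining 6U)
S7 (4U) → rack 2 (remaining 7U)
S8 (6U) → rack 2 (remaining 1U)
S9 (4U) → rack 3 (remaining 5U)
S10 (15U) → rack 5 (remaining 9U)
S11 (14U) → rack 6 (remaining 10U)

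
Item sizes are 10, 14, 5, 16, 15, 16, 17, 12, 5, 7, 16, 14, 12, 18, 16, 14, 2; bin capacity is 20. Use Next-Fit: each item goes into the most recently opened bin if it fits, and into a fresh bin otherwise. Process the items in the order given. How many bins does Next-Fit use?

bin 1: place 10, 10 left
bin 2: place 14, 6 left
bin 2: place 5, 1 left
bin 3: place 16, 4 left
bin 4: place 15, 5 left
bin 5: place 16, 4 left
bin 6: place 17, 3 left
bin 7: place 12, 8 left
bin 7: place 5, 3 left
bin 8: place 7, 13 left
bin 9: place 16, 4 left
bin 10: place 14, 6 left
bin 11: place 12, 8 left
bin 12: place 18, 2 left
bin 13: place 16, 4 left
bin 14: place 14, 6 left
bin 14: place 2, 4 left
Final bins: [10] [14,5] [16] [15] [16] [17] [12,5] [7] [16] [14] [12] [18] [16] [14,2].

14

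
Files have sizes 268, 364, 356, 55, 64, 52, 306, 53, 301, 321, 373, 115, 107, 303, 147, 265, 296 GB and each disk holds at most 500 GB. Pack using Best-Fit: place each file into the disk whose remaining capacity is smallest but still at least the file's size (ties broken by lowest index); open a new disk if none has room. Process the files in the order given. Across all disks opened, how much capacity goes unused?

1254

Put 268 GB in disk 1; 232 GB remain.
Put 364 GB in disk 2; 136 GB remain.
Put 356 GB in disk 3; 144 GB remain.
Put 55 GB in disk 2; 81 GB remain.
Put 64 GB in disk 2; 17 GB remain.
Put 52 GB in disk 3; 92 GB remain.
Put 306 GB in disk 4; 194 GB remain.
Put 53 GB in disk 3; 39 GB remain.
Put 301 GB in disk 5; 199 GB remain.
Put 321 GB in disk 6; 179 GB remain.
Put 373 GB in disk 7; 127 GB remain.
Put 115 GB in disk 7; 12 GB remain.
Put 107 GB in disk 6; 72 GB remain.
Put 303 GB in disk 8; 197 GB remain.
Put 147 GB in disk 4; 47 GB remain.
Put 265 GB in disk 9; 235 GB remain.
Put 296 GB in disk 10; 204 GB remain.
10 disks × 500 GB = 5000 GB; used 3746 GB; unused 1254 GB.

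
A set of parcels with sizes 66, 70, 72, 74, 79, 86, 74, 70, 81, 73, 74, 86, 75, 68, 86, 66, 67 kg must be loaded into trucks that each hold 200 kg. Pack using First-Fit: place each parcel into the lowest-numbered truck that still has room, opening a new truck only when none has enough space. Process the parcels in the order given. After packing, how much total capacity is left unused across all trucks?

66 kg → truck 1 (remaining 134 kg)
70 kg → truck 1 (remaining 64 kg)
72 kg → truck 2 (remaining 128 kg)
74 kg → truck 2 (remaining 54 kg)
79 kg → truck 3 (remaining 121 kg)
86 kg → truck 3 (remaining 35 kg)
74 kg → truck 4 (remaining 126 kg)
70 kg → truck 4 (remaining 56 kg)
81 kg → truck 5 (remaining 119 kg)
73 kg → truck 5 (remaining 46 kg)
74 kg → truck 6 (remaining 126 kg)
86 kg → truck 6 (remaining 40 kg)
75 kg → truck 7 (remaining 125 kg)
68 kg → truck 7 (remaining 57 kg)
86 kg → truck 8 (remaining 114 kg)
66 kg → truck 8 (remaining 48 kg)
67 kg → truck 9 (remaining 133 kg)
9 trucks × 200 kg = 1800 kg; used 1267 kg; unused 533 kg.

533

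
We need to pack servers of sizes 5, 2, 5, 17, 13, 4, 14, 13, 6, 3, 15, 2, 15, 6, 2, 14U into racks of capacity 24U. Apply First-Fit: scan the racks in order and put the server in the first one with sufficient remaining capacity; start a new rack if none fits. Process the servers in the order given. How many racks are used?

8

Put 5U in rack 1; 19U remain.
Put 2U in rack 1; 17U remain.
Put 5U in rack 1; 12U remain.
Put 17U in rack 2; 7U remain.
Put 13U in rack 3; 11U remain.
Put 4U in rack 1; 8U remain.
Put 14U in rack 4; 10U remain.
Put 13U in rack 5; 11U remain.
Put 6U in rack 1; 2U remain.
Put 3U in rack 2; 4U remain.
Put 15U in rack 6; 9U remain.
Put 2U in rack 1; 0U remain.
Put 15U in rack 7; 9U remain.
Put 6U in rack 3; 5U remain.
Put 2U in rack 2; 2U remain.
Put 14U in rack 8; 10U remain.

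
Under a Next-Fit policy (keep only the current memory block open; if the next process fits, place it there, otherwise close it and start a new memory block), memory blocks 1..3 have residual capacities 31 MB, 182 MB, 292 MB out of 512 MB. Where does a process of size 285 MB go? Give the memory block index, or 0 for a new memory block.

3

Next-Fit only looks at memory block 3, which has 292 MB free.
285 MB fits there.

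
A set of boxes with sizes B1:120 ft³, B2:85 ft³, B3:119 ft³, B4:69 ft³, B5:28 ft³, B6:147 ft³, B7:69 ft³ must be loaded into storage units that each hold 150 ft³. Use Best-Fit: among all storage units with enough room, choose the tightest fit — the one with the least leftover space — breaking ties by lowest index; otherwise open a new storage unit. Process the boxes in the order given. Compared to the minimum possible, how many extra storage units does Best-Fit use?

Best-Fit: [120,28] [85] [119] [69,69] [147] → 5 storage units.
Total size 637 ft³; any packing needs at least ⌈637/150⌉ = 5 storage units.
So 5 is already optimal.

0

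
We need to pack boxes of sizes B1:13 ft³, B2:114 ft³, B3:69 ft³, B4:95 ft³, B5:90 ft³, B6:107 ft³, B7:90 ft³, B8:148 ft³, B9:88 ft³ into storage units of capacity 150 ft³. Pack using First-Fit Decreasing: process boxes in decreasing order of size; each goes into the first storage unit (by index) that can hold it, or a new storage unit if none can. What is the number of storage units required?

Sorted descending: 148, 114, 107, 95, 90, 90, 88, 69, 13.
Put 148 ft³ in storage unit 1; 2 ft³ remain.
Put 114 ft³ in storage unit 2; 36 ft³ remain.
Put 107 ft³ in storage unit 3; 43 ft³ remain.
Put 95 ft³ in storage unit 4; 55 ft³ remain.
Put 90 ft³ in storage unit 5; 60 ft³ remain.
Put 90 ft³ in storage unit 6; 60 ft³ remain.
Put 88 ft³ in storage unit 7; 62 ft³ remain.
Put 69 ft³ in storage unit 8; 81 ft³ remain.
Put 13 ft³ in storage unit 2; 23 ft³ remain.
Final storage units: [148] [114,13] [107] [95] [90] [90] [88] [69].

8 storage units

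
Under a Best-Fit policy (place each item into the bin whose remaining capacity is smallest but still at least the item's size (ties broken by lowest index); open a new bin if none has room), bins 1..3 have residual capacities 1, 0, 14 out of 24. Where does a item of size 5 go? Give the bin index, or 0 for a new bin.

Bins with room: bin 3 (14).
Tightest fit is bin 3 with 14 free.

3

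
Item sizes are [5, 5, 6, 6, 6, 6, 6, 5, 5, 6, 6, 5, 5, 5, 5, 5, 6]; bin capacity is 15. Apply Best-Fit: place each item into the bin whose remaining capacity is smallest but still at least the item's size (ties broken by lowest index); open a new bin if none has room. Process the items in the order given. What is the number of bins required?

8

Put 5 in bin 1; 10 remain.
Put 5 in bin 1; 5 remain.
Put 6 in bin 2; 9 remain.
Put 6 in bin 2; 3 remain.
Put 6 in bin 3; 9 remain.
Put 6 in bin 3; 3 remain.
Put 6 in bin 4; 9 remain.
Put 5 in bin 1; 0 remain.
Put 5 in bin 4; 4 remain.
Put 6 in bin 5; 9 remain.
Put 6 in bin 5; 3 remain.
Put 5 in bin 6; 10 remain.
Put 5 in bin 6; 5 remain.
Put 5 in bin 6; 0 remain.
Put 5 in bin 7; 10 remain.
Put 5 in bin 7; 5 remain.
Put 6 in bin 8; 9 remain.
Final bins: [5,5,5] [6,6] [6,6] [6,5] [6,6] [5,5,5] [5,5] [6].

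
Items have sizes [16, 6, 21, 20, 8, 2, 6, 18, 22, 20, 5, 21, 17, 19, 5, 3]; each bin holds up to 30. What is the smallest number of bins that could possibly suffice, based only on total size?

7 bins

Total size = 16 + 6 + 21 + 20 + 8 + 2 + 6 + 18 + 22 + 20 + 5 + 21 + 17 + 19 + 5 + 3 = 209.
⌈209 / 30⌉ = 7.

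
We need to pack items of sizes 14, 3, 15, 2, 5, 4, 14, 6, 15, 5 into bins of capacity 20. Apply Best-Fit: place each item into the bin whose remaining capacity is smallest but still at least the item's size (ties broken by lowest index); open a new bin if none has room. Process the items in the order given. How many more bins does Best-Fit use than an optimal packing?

Best-Fit: [14,3,2] [15,5] [4,14] [6] [15,5] → 5 bins.
Total size 83; any packing needs at least ⌈83/20⌉ = 5 bins.
So 5 is already optimal.

0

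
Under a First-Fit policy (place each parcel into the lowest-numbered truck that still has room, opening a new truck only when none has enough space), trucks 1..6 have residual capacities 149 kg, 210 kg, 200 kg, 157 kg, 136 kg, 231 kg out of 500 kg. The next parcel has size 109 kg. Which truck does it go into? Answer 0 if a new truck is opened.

Trucks with room: truck 1 (149 kg), truck 2 (210 kg), truck 3 (200 kg), truck 4 (157 kg), truck 5 (136 kg), truck 6 (231 kg).
The first with room is truck 1.

1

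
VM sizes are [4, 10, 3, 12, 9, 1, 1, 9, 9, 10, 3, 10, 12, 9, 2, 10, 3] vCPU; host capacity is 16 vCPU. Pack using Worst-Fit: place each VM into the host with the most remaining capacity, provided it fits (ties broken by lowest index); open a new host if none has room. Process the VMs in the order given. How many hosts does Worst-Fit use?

10 hosts

4 vCPU → host 1 (remaining 12 vCPU)
10 vCPU → host 1 (remaining 2 vCPU)
3 vCPU → host 2 (remaining 13 vCPU)
12 vCPU → host 2 (remaining 1 vCPU)
9 vCPU → host 3 (remaining 7 vCPU)
1 vCPU → host 3 (remaining 6 vCPU)
1 vCPU → host 3 (remaining 5 vCPU)
9 vCPU → host 4 (remaining 7 vCPU)
9 vCPU → host 5 (remaining 7 vCPU)
10 vCPU → host 6 (remaining 6 vCPU)
3 vCPU → host 4 (remaining 4 vCPU)
10 vCPU → host 7 (remaining 6 vCPU)
12 vCPU → host 8 (remaining 4 vCPU)
9 vCPU → host 9 (remaining 7 vCPU)
2 vCPU → host 5 (remaining 5 vCPU)
10 vCPU → host 10 (remaining 6 vCPU)
3 vCPU → host 9 (remaining 4 vCPU)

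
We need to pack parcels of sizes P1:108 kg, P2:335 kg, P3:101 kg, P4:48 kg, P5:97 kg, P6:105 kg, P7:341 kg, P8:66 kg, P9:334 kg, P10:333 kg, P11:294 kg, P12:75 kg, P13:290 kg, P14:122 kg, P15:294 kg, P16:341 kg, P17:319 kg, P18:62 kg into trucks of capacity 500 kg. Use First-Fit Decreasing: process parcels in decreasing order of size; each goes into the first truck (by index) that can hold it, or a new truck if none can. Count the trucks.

9 trucks

Sorted descending: 341, 341, 335, 334, 333, 319, 294, 294, 290, 122, 108, 105, 101, 97, 75, 66, 62, 48.
Put 341 kg in truck 1; 159 kg remain.
Put 341 kg in truck 2; 159 kg remain.
Put 335 kg in truck 3; 165 kg remain.
Put 334 kg in truck 4; 166 kg remain.
Put 333 kg in truck 5; 167 kg remain.
Put 319 kg in truck 6; 181 kg remain.
Put 294 kg in truck 7; 206 kg remain.
Put 294 kg in truck 8; 206 kg remain.
Put 290 kg in truck 9; 210 kg remain.
Put 122 kg in truck 1; 37 kg remain.
Put 108 kg in truck 2; 51 kg remain.
Put 105 kg in truck 3; 60 kg remain.
Put 101 kg in truck 4; 65 kg remain.
Put 97 kg in truck 5; 70 kg remain.
Put 75 kg in truck 6; 106 kg remain.
Put 66 kg in truck 5; 4 kg remain.
Put 62 kg in truck 4; 3 kg remain.
Put 48 kg in truck 2; 3 kg remain.
Final trucks: [341,122] [341,108,48] [335,105] [334,101,62] [333,97,66] [319,75] [294] [294] [290].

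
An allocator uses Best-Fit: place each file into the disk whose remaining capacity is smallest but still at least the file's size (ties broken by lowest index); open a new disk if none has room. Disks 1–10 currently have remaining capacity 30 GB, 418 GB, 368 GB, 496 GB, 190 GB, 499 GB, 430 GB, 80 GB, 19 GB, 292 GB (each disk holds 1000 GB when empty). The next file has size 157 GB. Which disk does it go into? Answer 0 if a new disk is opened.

5

Disks with room: disk 2 (418 GB), disk 3 (368 GB), disk 4 (496 GB), disk 5 (190 GB), disk 6 (499 GB), disk 7 (430 GB), disk 10 (292 GB).
Tightest fit is disk 5 with 190 GB free.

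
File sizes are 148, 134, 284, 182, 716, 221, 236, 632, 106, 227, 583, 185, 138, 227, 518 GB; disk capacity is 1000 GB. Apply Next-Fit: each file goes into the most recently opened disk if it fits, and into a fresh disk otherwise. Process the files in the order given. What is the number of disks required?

5

Put 148 GB in disk 1; 852 GB remain.
Put 134 GB in disk 1; 718 GB remain.
Put 284 GB in disk 1; 434 GB remain.
Put 182 GB in disk 1; 252 GB remain.
Put 716 GB in disk 2; 284 GB remain.
Put 221 GB in disk 2; 63 GB remain.
Put 236 GB in disk 3; 764 GB remain.
Put 632 GB in disk 3; 132 GB remain.
Put 106 GB in disk 3; 26 GB remain.
Put 227 GB in disk 4; 773 GB remain.
Put 583 GB in disk 4; 190 GB remain.
Put 185 GB in disk 4; 5 GB remain.
Put 138 GB in disk 5; 862 GB remain.
Put 227 GB in disk 5; 635 GB remain.
Put 518 GB in disk 5; 117 GB remain.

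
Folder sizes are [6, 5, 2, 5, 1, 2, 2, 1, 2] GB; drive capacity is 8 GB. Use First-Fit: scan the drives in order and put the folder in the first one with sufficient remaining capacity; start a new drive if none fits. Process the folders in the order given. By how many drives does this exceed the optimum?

0

First-Fit: [6,2] [5,1,2] [5,2,1] [2] → 4 drives.
Total size 26 GB; any packing needs at least ⌈26/8⌉ = 4 drives.
So 4 is already optimal.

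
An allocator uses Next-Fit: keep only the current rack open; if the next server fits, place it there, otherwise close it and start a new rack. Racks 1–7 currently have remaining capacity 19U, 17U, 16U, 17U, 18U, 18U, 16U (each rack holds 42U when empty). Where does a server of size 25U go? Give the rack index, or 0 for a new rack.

Next-Fit only looks at rack 7, which has 16U free.
25U does not fit, so a new rack is opened.

0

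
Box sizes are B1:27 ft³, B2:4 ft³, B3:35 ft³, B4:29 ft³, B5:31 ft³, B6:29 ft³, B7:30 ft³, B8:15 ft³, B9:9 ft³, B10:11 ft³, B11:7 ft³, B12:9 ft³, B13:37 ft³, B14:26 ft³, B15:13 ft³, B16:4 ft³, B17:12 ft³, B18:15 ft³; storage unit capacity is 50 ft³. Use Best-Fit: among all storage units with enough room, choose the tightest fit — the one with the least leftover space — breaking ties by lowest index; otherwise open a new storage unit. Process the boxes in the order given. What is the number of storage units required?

B1 (27 ft³) → storage unit 1 (remaining 23 ft³)
B2 (4 ft³) → storage unit 1 (remaining 19 ft³)
B3 (35 ft³) → storage unit 2 (remaining 15 ft³)
B4 (29 ft³) → storage unit 3 (remaining 21 ft³)
B5 (31 ft³) → storage unit 4 (remaining 19 ft³)
B6 (29 ft³) → storage unit 5 (remaining 21 ft³)
B7 (30 ft³) → storage unit 6 (remaining 20 ft³)
B8 (15 ft³) → storage unit 2 (remaining 0 ft³)
B9 (9 ft³) → storage unit 1 (remaining 10 ft³)
B10 (11 ft³) → storage unit 4 (remaining 8 ft³)
B11 (7 ft³) → storage unit 4 (remaining 1 ft³)
B12 (9 ft³) → storage unit 1 (remaining 1 ft³)
B13 (37 ft³) → storage unit 7 (remaining 13 ft³)
B14 (26 ft³) → storage unit 8 (remaining 24 ft³)
B15 (13 ft³) → storage unit 7 (remaining 0 ft³)
B16 (4 ft³) → storage unit 6 (remaining 16 ft³)
B17 (12 ft³) → storage unit 6 (remaining 4 ft³)
B18 (15 ft³) → storage unit 3 (remaining 6 ft³)

8 storage units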